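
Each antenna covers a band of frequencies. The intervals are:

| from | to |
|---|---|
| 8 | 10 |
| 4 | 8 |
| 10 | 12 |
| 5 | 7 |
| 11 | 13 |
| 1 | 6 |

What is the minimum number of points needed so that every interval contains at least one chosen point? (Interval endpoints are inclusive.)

3

Process intervals by earliest right end; each time one isn't hit yet, stab at its right endpoint.
By right end: [1,6]  [5,7]  [4,8]  [8,10]  [10,12]  [11,13]
[1,6] uncovered → point at 6; [8,10] uncovered → point at 10; [11,13] uncovered → point at 13.
Points: 6, 10, 13 (3 total).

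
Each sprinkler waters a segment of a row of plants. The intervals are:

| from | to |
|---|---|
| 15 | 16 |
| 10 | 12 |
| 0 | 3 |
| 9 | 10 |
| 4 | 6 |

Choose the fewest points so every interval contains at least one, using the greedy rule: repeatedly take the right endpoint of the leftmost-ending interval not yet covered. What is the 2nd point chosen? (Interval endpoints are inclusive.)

By right end: [0,3]  [4,6]  [9,10]  [10,12]  [15,16]
[0,3] uncovered → point at 3; [4,6] uncovered → point at 6; [9,10] uncovered → point at 10; [15,16] uncovered → point at 16.
Points: 3, 6, 10, 16 (4 total).

6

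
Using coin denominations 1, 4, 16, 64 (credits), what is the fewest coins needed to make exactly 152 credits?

Use the largest denomination that fits, subtract, and repeat.
152 − 2×64→24 − 1×16→8 − 2×4→0
Total coins = 2 + 1 + 2 = 5

5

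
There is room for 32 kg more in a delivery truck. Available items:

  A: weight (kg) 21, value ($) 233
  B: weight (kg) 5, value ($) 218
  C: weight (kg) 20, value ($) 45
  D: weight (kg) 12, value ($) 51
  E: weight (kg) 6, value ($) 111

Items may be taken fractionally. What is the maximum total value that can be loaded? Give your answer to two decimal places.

Order: B (218/5=43.60) > E (111/6=18.50) > A (233/21=11.10) > D (51/12=4.25) > C (45/20=2.25)
Fill: take B (5 @ 218) → take E (6 @ 111) → take A (21 @ 233); 32/32 used.
Total value = 562.00

562.00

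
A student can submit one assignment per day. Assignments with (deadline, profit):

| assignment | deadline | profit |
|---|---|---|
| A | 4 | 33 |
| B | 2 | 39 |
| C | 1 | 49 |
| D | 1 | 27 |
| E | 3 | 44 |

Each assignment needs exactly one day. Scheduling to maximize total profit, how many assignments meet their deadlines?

Profit order: C=49 E=44 B=39 A=33 D=27
Assign: C→slot 1, E→slot 3, B→slot 2, A→slot 4, D skipped.
Slots: [1:C] [2:B] [3:E] [4:A]
4 of 5 scheduled.

4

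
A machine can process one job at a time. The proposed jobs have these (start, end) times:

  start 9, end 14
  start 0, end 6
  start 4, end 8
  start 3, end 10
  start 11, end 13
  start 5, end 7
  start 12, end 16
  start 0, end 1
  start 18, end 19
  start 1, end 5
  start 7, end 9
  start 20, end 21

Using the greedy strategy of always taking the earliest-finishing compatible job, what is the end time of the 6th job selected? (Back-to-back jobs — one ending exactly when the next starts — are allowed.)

Order by finish time; keep every interval that doesn't clash with the previous kept one.
By end time: (0,1), (1,5), (0,6), (5,7), (4,8), (7,9), (3,10), (11,13), (9,14), (12,16), (18,19), (20,21).
Pick (0,1); next start ≥ 1 → (1,5); next start ≥ 5 → (5,7); next start ≥ 7 → (7,9); next start ≥ 9 → (11,13); next start ≥ 13 → (18,19); next start ≥ 19 → (20,21).
Selected: (0,1) (1,5) (5,7) (7,9) (11,13) (18,19) (20,21)

19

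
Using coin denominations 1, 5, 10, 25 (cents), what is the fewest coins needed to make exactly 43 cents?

Use the largest denomination that fits, subtract, and repeat.
43 − 1×25→18 − 1×10→8 − 1×5→3 − 3×1→0
Total coins = 1 + 1 + 1 + 3 = 6

6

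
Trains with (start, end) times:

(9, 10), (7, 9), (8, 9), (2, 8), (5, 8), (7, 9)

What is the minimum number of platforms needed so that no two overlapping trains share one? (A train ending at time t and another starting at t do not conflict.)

4

Count concurrent intervals with a sweep; the peak is the room count.
starts: [2, 5, 7, 7, 8, 9]
ends:   [8, 8, 9, 9, 9, 10]
s2→1 s5→2 s7→3 s7→4  — peak 4.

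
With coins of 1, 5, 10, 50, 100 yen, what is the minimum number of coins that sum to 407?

Greedy: take as many of the largest coin as possible, then repeat with the remainder.
407 = 4×100 + 1×5 + 2×1
Total coins = 4 + 1 + 2 = 7

7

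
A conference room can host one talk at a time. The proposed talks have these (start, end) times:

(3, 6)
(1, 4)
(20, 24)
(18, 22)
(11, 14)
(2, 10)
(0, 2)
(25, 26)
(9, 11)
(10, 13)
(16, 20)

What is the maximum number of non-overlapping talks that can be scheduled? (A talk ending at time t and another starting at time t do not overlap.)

Sorted by end: (0,2)  (1,4)  (3,6)  (2,10)  (9,11)  (10,13)  (11,14)  (16,20)  (18,22)  (20,24)  (25,26)
take (0,2); skip (1,4); take (3,6); skip (2,10); take (9,11); take (11,14); take (16,20); skip (18,22); take (20,24); take (25,26).
Selected 7 talks.

7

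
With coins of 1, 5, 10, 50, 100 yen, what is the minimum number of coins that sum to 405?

5

Use the largest denomination that fits, subtract, and repeat.
405 − 4×100→5 − 1×5→0
Total coins = 4 + 1 = 5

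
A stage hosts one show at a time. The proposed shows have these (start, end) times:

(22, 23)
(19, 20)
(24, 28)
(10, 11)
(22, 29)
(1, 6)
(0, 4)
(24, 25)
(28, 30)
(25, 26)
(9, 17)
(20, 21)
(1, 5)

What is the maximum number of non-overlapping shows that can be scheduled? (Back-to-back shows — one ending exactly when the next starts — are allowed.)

Order by finish time; keep every interval that doesn't clash with the previous kept one.
By end time: (0,4), (1,5), (1,6), (10,11), (9,17), (19,20), (20,21), (22,23), (24,25), (25,26), (24,28), (22,29), (28,30).
Pick (0,4); next start ≥ 4 → (10,11); next start ≥ 11 → (19,20); next start ≥ 20 → (20,21); next start ≥ 21 → (22,23); next start ≥ 23 → (24,25); next start ≥ 25 → (25,26); next start ≥ 26 → (28,30).
Selected 8 shows.

8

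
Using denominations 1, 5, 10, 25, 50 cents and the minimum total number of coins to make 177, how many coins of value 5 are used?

177 = 3×50 + 1×25 + 2×1
Count of 5: 0

0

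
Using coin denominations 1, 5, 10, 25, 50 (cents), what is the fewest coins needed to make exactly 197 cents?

8

197 = 3×50 + 1×25 + 2×10 + 2×1
Total coins = 3 + 1 + 2 + 2 = 8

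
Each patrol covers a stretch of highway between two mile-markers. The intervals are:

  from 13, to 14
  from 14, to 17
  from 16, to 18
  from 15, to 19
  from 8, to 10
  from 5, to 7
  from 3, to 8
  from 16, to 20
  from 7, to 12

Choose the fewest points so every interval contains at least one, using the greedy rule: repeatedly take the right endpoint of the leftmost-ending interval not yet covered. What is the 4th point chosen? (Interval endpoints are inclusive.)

18

Process intervals by earliest right end; each time one isn't hit yet, stab at its right endpoint.
Sorted: [5,7] [3,8] [8,10] [7,12] [13,14] [14,17] [16,18] [15,19] [16,20]
{[5,7],[3,8]} hit by 7; {[8,10],[7,12]} hit by 10; {[13,14],[14,17]} hit by 14; {[16,18],[15,19],[16,20]} hit by 18.
Points: 7, 10, 14, 18 (4 total).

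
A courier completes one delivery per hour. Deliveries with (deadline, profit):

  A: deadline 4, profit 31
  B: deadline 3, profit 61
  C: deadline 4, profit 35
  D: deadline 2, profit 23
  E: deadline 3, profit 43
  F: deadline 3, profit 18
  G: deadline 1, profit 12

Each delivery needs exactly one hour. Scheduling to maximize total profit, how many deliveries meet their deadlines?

4

Sort by profit descending; place each in the latest free slot ≤ its deadline.
By profit: B(d3,61), E(d3,43), C(d4,35), A(d4,31), D(d2,23), F(d3,18), G(d1,12)
B→slot 3; E→slot 2; C→slot 4; A→slot 1; D skipped; F skipped; G skipped.
4 of 7 scheduled.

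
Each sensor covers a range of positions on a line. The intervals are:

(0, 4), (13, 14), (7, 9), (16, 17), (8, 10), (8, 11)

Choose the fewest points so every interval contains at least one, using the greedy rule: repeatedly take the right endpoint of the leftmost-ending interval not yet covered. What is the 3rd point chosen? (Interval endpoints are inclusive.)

14

Process intervals by earliest right end; each time one isn't hit yet, stab at its right endpoint.
Sorted: [0,4] [7,9] [8,10] [8,11] [13,14] [16,17]
{[0,4]} hit by 4; {[7,9],[8,10],[8,11]} hit by 9; {[13,14]} hit by 14; {[16,17]} hit by 17.
Points: 4, 9, 14, 17 (4 total).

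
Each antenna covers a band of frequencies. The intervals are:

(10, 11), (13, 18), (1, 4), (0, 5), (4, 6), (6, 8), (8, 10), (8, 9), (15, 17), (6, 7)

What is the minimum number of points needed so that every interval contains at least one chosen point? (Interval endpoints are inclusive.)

Sorted: [1,4] [0,5] [4,6] [6,7] [6,8] [8,9] [8,10] [10,11] [15,17] [13,18]
{[1,4],[0,5],[4,6]} hit by 4; {[6,7],[6,8]} hit by 7; {[8,9],[8,10]} hit by 9; {[10,11]} hit by 11; {[15,17],[13,18]} hit by 17.
Points: 4, 7, 9, 11, 17 (5 total).

5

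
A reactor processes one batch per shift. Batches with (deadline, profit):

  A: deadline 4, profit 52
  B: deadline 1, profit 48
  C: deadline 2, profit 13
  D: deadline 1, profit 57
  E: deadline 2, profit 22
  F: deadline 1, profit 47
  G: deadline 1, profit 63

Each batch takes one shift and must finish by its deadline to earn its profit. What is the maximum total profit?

By profit: G(d1,63), D(d1,57), A(d4,52), B(d1,48), F(d1,47), E(d2,22), C(d2,13)
G→slot 1; D skipped; A→slot 4; B skipped; F skipped; E→slot 2; C skipped.
Profit = 63 + 22 + 52 = 137

137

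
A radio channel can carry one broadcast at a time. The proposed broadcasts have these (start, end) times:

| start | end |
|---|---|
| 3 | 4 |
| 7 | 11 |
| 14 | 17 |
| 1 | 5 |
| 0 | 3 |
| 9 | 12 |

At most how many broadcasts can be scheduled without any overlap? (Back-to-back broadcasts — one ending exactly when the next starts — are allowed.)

By end time: (0,3), (3,4), (1,5), (7,11), (9,12), (14,17).
Pick (0,3); next start ≥ 3 → (3,4); next start ≥ 4 → (7,11); next start ≥ 11 → (14,17).
Selected 4 broadcasts.

4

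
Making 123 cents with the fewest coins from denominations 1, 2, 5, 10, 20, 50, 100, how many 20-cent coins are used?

123 = 1×100 + 1×20 + 1×2 + 1×1
Count of 20: 1

1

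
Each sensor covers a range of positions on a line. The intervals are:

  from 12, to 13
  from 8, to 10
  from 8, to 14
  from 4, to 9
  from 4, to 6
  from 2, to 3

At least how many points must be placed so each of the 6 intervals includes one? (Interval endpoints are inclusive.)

4

By right end: [2,3]  [4,6]  [4,9]  [8,10]  [12,13]  [8,14]
[2,3] uncovered → point at 3; [4,6] uncovered → point at 6; [8,10] uncovered → point at 10; [12,13] uncovered → point at 13.
Points: 3, 6, 10, 13 (4 total).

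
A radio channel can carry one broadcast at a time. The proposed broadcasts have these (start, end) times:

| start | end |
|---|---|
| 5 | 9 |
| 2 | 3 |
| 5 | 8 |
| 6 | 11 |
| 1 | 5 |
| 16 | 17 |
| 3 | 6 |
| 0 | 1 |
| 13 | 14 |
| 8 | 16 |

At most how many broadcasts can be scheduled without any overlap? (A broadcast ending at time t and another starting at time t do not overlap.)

Order by finish time; keep every interval that doesn't clash with the previous kept one.
By end time: (0,1), (2,3), (1,5), (3,6), (5,8), (5,9), (6,11), (13,14), (8,16), (16,17).
Pick (0,1); next start ≥ 1 → (2,3); next start ≥ 3 → (3,6); next start ≥ 6 → (6,11); next start ≥ 11 → (13,14); next start ≥ 14 → (16,17).
Selected 6 broadcasts.

6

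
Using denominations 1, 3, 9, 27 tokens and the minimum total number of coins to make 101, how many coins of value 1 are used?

Use the largest denomination that fits, subtract, and repeat.
101 − 3×27→20 − 2×9→2 − 2×1→0
Count of 1: 2

2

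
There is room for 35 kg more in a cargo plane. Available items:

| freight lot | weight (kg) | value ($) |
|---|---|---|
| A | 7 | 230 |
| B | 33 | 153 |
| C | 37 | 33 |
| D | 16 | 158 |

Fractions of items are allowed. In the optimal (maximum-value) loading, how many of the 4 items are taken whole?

2

Greedy by value/weight ratio, highest first.
Order: A (230/7=32.86) > D (158/16=9.88) > B (153/33=4.64) > C (33/37=0.89)
Fill: take A (7 @ 230) → take D (16 @ 158) → take 12/33 of B → 55.64; 35/35 used.
2 item(s) taken whole; one partial (take 12/33 of B).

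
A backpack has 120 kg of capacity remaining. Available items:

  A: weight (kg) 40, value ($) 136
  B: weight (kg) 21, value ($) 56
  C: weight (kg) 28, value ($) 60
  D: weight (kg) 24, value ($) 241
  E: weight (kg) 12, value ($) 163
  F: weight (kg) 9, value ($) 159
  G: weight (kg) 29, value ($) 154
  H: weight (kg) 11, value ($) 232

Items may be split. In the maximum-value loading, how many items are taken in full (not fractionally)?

Sort by value per unit weight and fill in that order.
Ratios (sorted): H 21.09, F 17.67, E 13.58, D 10.04, G 5.31, A 3.40, B 2.67, C 2.14
take H (11 @ 232); take F (9 @ 159); take E (12 @ 163); take D (24 @ 241); take G (29 @ 154); take 35/40 of A → 119.00. Capacity used 120/120.
5 item(s) taken whole; one partial (take 35/40 of A).

5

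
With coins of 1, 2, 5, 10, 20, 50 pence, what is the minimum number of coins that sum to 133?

Greedy: take as many of the largest coin as possible, then repeat with the remainder.
133 = 2×50 + 1×20 + 1×10 + 1×2 + 1×1
Total coins = 2 + 1 + 1 + 1 + 1 = 6

6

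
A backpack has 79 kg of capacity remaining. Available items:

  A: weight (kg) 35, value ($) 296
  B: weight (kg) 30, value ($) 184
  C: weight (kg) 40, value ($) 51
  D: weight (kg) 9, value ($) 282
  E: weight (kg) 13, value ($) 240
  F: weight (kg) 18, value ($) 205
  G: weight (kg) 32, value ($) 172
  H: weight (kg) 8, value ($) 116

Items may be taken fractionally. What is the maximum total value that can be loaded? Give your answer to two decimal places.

1105.17

Sort by value per unit weight and fill in that order.
Ratios (sorted): D 31.33, E 18.46, H 14.50, F 11.39, A 8.46, B 6.13, G 5.38, C 1.27
take D (9 @ 282); take E (13 @ 240); take H (8 @ 116); take F (18 @ 205); take 31/35 of A → 262.17. Capacity used 79/79.
Total value = 1105.17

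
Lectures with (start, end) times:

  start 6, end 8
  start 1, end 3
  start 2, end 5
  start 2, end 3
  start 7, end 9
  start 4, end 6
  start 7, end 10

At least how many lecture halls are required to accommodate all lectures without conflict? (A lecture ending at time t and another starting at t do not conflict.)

The answer is the maximum number of intervals overlapping at any instant.
starts: [1, 2, 2, 4, 6, 7, 7]
ends:   [3, 3, 5, 6, 8, 9, 10]
s1→1 s2→2 s2→3  — peak 3.

3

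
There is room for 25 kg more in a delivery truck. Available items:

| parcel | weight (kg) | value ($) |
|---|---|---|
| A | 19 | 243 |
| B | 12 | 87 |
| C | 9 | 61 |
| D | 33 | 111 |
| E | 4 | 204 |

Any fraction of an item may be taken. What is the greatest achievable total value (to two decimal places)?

Ratios (sorted): E 51.00, A 12.79, B 7.25, C 6.78, D 3.36
take E (4 @ 204); take A (19 @ 243); take 2/12 of B → 14.50. Capacity used 25/25.
Total value = 461.50

461.50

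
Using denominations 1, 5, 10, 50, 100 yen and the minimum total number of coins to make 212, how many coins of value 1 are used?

212 − 2×100→12 − 1×10→2 − 2×1→0
Count of 1: 2

2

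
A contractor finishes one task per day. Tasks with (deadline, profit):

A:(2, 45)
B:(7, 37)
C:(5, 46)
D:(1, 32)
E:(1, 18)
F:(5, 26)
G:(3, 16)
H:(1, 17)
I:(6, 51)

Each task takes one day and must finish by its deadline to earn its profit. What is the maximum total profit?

253

Sort by profit descending; place each in the latest free slot ≤ its deadline.
By profit: I(d6,51), C(d5,46), A(d2,45), B(d7,37), D(d1,32), F(d5,26), E(d1,18), H(d1,17), G(d3,16)
I→slot 6; C→slot 5; A→slot 2; B→slot 7; D→slot 1; F→slot 4; E skipped; H skipped; G→slot 3.
Profit = 32 + 45 + 16 + 26 + 46 + 51 + 37 = 253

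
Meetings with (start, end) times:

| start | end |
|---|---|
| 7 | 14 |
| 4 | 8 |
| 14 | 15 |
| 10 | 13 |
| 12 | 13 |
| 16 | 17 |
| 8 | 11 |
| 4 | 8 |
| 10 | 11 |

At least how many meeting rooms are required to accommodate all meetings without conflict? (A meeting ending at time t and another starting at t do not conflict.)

Events (time:±→running): 4:+→1 4:+→2 7:+→3 8:-→2 8:-→1 8:+→2 10:+→3 10:+→4 … peak 4.

4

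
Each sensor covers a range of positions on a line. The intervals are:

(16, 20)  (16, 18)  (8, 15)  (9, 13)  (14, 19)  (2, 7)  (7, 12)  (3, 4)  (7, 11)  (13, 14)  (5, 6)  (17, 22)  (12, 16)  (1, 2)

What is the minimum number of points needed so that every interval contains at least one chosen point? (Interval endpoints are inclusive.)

Process intervals by earliest right end; each time one isn't hit yet, stab at its right endpoint.
Sorted: [1,2] [3,4] [5,6] [2,7] [7,11] [7,12] [9,13] [13,14] [8,15] [12,16] [16,18] [14,19] [16,20] [17,22]
{[1,2]} hit by 2; {[3,4]} hit by 4; {[5,6],[2,7]} hit by 6; {[7,11],[7,12],[9,13]} hit by 11; {[13,14],[8,15],[12,16]} hit by 14; {[16,18],[14,19],[16,20],[17,22]} hit by 18.
Points: 2, 4, 6, 11, 14, 18 (6 total).

6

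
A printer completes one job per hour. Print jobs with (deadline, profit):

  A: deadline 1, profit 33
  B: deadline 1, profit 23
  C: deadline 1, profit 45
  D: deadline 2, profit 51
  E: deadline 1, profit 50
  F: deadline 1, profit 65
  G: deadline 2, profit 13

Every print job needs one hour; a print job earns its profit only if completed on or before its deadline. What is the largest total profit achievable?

116

Take jobs in profit order; each goes to the latest open slot no later than its deadline.
By profit: F(d1,65), D(d2,51), E(d1,50), C(d1,45), A(d1,33), B(d1,23), G(d2,13)
F→slot 1; D→slot 2; E skipped; C skipped; A skipped; B skipped; G skipped.
Profit = 65 + 51 = 116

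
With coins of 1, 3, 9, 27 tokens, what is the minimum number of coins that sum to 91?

Use the largest denomination that fits, subtract, and repeat.
91 = 3×27 + 1×9 + 1×1
Total coins = 3 + 1 + 1 = 5

5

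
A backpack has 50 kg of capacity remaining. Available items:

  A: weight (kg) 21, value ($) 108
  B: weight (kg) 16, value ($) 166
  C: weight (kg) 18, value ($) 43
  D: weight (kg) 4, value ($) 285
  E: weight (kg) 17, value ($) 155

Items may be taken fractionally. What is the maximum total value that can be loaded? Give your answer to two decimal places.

672.86

Ratios (sorted): D 71.25, B 10.38, E 9.12, A 5.14, C 2.39
take D (4 @ 285); take B (16 @ 166); take E (17 @ 155); take 13/21 of A → 66.86. Capacity used 50/50.
Total value = 672.86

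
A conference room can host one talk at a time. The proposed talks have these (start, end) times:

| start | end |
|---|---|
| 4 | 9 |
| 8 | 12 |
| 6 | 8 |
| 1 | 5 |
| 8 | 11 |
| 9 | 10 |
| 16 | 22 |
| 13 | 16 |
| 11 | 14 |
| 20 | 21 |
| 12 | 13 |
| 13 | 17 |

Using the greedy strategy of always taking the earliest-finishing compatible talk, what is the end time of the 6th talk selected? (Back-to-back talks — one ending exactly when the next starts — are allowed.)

21

Greedy by earliest finish: after sorting by end time, pick each interval compatible with the last pick.
By end time: (1,5), (6,8), (4,9), (9,10), (8,11), (8,12), (12,13), (11,14), (13,16), (13,17), (20,21), (16,22).
Pick (1,5); next start ≥ 5 → (6,8); next start ≥ 8 → (9,10); next start ≥ 10 → (12,13); next start ≥ 13 → (13,16); next start ≥ 16 → (20,21).
Selected: (1,5) (6,8) (9,10) (12,13) (13,16) (20,21)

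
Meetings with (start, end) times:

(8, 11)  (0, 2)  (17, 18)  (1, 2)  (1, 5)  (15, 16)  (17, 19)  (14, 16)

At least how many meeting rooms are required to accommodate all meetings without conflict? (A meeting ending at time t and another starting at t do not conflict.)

starts: [0, 1, 1, 8, 14, 15, 17, 17]
ends:   [2, 2, 5, 11, 16, 16, 18, 19]
s0→1 s1→2 s1→3  — peak 3.

3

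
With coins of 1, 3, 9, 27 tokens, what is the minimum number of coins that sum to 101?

101 − 3×27→20 − 2×9→2 − 2×1→0
Total coins = 3 + 2 + 2 = 7

7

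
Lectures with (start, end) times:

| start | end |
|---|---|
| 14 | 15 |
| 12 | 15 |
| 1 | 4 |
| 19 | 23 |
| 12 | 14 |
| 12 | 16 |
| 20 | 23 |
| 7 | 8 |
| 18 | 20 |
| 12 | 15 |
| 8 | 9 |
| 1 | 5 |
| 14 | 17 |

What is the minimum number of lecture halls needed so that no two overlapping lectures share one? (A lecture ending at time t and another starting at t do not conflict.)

5

Count concurrent intervals with a sweep; the peak is the room count.
starts: [1, 1, 7, 8, 12, 12, 12, 12, 14, 14, 18, 19, 20]
ends:   [4, 5, 8, 9, 14, 15, 15, 15, 16, 17, 20, 23, 23]
s1→1 s1→2 e4→1 e5→0 s7→1 e8→0 s8→1 e9→0 s12→1 s12→2 s12→3 s12→4 e14→3 s14→4 s14→5  — peak 5.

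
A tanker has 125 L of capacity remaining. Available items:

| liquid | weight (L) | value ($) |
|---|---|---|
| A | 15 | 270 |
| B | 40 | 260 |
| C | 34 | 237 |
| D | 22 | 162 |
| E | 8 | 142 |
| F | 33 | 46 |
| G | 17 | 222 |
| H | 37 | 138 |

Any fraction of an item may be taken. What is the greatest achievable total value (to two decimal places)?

1221.50

Sort by value per unit weight and fill in that order.
Order: A (270/15=18.00) > E (142/8=17.75) > G (222/17=13.06) > D (162/22=7.36) > C (237/34=6.97) > B (260/40=6.50) > H (138/37=3.73) > F (46/33=1.39)
Fill: take A (15 @ 270) → take E (8 @ 142) → take G (17 @ 222) → take D (22 @ 162) → take C (34 @ 237) → take 29/40 of B → 188.50; 125/125 used.
Total value = 1221.50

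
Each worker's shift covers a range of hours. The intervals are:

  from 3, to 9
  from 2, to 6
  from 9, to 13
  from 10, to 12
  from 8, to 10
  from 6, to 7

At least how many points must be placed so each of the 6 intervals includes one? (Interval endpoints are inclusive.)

By right end: [2,6]  [6,7]  [3,9]  [8,10]  [10,12]  [9,13]
[2,6] uncovered → point at 6; [8,10] uncovered → point at 10.
Points: 6, 10 (2 total).

2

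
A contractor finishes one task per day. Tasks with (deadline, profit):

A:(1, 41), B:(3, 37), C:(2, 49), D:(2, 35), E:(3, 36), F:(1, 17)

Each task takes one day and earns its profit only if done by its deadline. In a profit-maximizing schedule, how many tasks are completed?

Profit order: C=49 A=41 B=37 E=36 D=35 F=17
Assign: C→slot 2, A→slot 1, B→slot 3, E skipped, D skipped, F skipped.
Slots: [1:A] [2:C] [3:B]
3 of 6 scheduled.

3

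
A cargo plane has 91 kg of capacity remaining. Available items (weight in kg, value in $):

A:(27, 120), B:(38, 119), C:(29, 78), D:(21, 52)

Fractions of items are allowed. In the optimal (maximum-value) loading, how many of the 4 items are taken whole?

2

Order: A (120/27=4.44) > B (119/38=3.13) > C (78/29=2.69) > D (52/21=2.48)
Fill: take A (27 @ 120) → take B (38 @ 119) → take 26/29 of C → 69.93; 91/91 used.
2 item(s) taken whole; one partial (take 26/29 of C).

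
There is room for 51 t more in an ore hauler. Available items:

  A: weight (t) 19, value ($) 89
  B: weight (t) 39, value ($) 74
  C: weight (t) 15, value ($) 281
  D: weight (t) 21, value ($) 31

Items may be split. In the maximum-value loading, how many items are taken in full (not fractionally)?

2

Order: C (281/15=18.73) > A (89/19=4.68) > B (74/39=1.90) > D (31/21=1.48)
Fill: take C (15 @ 281) → take A (19 @ 89) → take 17/39 of B → 32.26; 51/51 used.
2 item(s) taken whole; one partial (take 17/39 of B).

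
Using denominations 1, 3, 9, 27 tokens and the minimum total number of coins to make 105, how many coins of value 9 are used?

2

105 − 3×27→24 − 2×9→6 − 2×3→0
Count of 9: 2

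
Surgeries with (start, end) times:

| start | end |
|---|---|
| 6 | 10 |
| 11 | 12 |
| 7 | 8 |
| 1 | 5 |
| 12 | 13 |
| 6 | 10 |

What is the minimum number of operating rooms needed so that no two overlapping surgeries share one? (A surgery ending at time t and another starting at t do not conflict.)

3

The answer is the maximum number of intervals overlapping at any instant.
Events (time:±→running): 1:+→1 5:-→0 6:+→1 6:+→2 7:+→3 … peak 3.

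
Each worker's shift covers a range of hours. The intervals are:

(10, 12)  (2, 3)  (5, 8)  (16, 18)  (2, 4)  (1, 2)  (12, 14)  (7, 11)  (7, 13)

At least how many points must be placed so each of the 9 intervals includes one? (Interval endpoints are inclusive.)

4

Process intervals by earliest right end; each time one isn't hit yet, stab at its right endpoint.
By right end: [1,2]  [2,3]  [2,4]  [5,8]  [7,11]  [10,12]  [7,13]  [12,14]  [16,18]
[1,2] uncovered → point at 2; [5,8] uncovered → point at 8; [10,12] uncovered → point at 12; [16,18] uncovered → point at 18.
Points: 2, 8, 12, 18 (4 total).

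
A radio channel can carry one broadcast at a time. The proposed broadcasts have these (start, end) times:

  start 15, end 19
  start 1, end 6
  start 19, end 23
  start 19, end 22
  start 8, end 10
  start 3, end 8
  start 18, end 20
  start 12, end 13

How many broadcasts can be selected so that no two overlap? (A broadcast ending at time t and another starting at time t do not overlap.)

5

By end time: (1,6), (3,8), (8,10), (12,13), (15,19), (18,20), (19,22), (19,23).
Pick (1,6); next start ≥ 6 → (8,10); next start ≥ 10 → (12,13); next start ≥ 13 → (15,19); next start ≥ 19 → (19,22).
Selected 5 broadcasts.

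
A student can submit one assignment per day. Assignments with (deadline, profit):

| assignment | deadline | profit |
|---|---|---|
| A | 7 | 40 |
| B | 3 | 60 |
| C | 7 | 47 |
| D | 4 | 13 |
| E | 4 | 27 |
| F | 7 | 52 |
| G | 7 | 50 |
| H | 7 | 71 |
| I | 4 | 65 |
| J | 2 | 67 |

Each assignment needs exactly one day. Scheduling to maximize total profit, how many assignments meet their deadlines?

7

Sort by profit descending; place each in the latest free slot ≤ its deadline.
By profit: H(d7,71), J(d2,67), I(d4,65), B(d3,60), F(d7,52), G(d7,50), C(d7,47), A(d7,40), E(d4,27), D(d4,13)
H→slot 7; J→slot 2; I→slot 4; B→slot 3; F→slot 6; G→slot 5; C→slot 1; A skipped; E skipped; D skipped.
7 of 10 scheduled.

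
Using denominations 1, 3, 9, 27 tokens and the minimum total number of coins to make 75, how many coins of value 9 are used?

Greedy: take as many of the largest coin as possible, then repeat with the remainder.
75 − 2×27→21 − 2×9→3 − 1×3→0
Count of 9: 2

2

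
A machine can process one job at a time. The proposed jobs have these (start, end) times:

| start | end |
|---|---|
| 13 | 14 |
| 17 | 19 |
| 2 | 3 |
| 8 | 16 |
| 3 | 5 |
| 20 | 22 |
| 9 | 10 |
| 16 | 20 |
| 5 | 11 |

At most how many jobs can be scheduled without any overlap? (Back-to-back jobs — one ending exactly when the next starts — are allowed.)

By end time: (2,3), (3,5), (9,10), (5,11), (13,14), (8,16), (17,19), (16,20), (20,22).
Pick (2,3); next start ≥ 3 → (3,5); next start ≥ 5 → (9,10); next start ≥ 10 → (13,14); next start ≥ 14 → (17,19); next start ≥ 19 → (20,22).
Selected 6 jobs.

6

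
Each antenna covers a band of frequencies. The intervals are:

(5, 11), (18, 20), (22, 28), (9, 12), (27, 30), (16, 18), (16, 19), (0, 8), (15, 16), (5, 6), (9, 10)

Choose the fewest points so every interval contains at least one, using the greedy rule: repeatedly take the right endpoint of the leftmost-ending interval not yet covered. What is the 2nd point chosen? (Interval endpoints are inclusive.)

10

Process intervals by earliest right end; each time one isn't hit yet, stab at its right endpoint.
By right end: [5,6]  [0,8]  [9,10]  [5,11]  [9,12]  [15,16]  [16,18]  [16,19]  [18,20]  [22,28]  [27,30]
[5,6] uncovered → point at 6; [9,10] uncovered → point at 10; [15,16] uncovered → point at 16; [18,20] uncovered → point at 20; [22,28] uncovered → point at 28.
Points: 6, 10, 16, 20, 28 (5 total).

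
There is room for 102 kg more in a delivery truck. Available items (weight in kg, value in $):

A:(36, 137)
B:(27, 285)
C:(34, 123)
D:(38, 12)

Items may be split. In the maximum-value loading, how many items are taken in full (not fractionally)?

Order: B (285/27=10.56) > A (137/36=3.81) > C (123/34=3.62) > D (12/38=0.32)
Fill: take B (27 @ 285) → take A (36 @ 137) → take C (34 @ 123) → take 5/38 of D → 1.58; 102/102 used.
3 item(s) taken whole; one partial (take 5/38 of D).

3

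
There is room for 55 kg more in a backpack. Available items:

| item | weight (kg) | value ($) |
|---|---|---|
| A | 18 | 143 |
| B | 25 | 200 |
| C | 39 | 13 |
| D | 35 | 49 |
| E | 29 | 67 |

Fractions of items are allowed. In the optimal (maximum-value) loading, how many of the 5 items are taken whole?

2

Greedy by value/weight ratio, highest first.
Order: B (200/25=8.00) > A (143/18=7.94) > E (67/29=2.31) > D (49/35=1.40) > C (13/39=0.33)
Fill: take B (25 @ 200) → take A (18 @ 143) → take 12/29 of E → 27.72; 55/55 used.
2 item(s) taken whole; one partial (take 12/29 of E).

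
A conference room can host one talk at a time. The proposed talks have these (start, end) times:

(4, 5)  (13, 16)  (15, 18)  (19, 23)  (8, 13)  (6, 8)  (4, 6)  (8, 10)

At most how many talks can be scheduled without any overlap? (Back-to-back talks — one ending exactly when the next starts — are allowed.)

By end time: (4,5), (4,6), (6,8), (8,10), (8,13), (13,16), (15,18), (19,23).
Pick (4,5); next start ≥ 5 → (6,8); next start ≥ 8 → (8,10); next start ≥ 10 → (13,16); next start ≥ 16 → (19,23).
Selected 5 talks.

5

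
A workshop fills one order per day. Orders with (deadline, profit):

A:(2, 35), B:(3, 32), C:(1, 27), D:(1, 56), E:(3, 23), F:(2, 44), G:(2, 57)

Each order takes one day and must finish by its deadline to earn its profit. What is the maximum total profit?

Take jobs in profit order; each goes to the latest open slot no later than its deadline.
By profit: G(d2,57), D(d1,56), F(d2,44), A(d2,35), B(d3,32), C(d1,27), E(d3,23)
G→slot 2; D→slot 1; F skipped; A skipped; B→slot 3; C skipped; E skipped.
Profit = 56 + 57 + 32 = 145

145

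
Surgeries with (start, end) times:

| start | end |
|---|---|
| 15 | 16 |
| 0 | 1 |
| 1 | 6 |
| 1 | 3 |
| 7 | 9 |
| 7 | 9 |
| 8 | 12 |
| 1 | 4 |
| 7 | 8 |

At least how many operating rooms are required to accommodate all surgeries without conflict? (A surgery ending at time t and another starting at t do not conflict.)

Count concurrent intervals with a sweep; the peak is the room count.
Events (time:±→running): 0:+→1 1:-→0 1:+→1 1:+→2 1:+→3 … peak 3.

3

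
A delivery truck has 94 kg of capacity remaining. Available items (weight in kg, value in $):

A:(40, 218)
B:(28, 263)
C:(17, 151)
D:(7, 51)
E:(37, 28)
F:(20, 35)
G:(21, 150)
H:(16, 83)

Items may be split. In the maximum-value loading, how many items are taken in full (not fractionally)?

4

Ratios (sorted): B 9.39, C 8.88, D 7.29, G 7.14, A 5.45, H 5.19, F 1.75, E 0.76
take B (28 @ 263); take C (17 @ 151); take D (7 @ 51); take G (21 @ 150); take 21/40 of A → 114.45. Capacity used 94/94.
4 item(s) taken whole; one partial (take 21/40 of A).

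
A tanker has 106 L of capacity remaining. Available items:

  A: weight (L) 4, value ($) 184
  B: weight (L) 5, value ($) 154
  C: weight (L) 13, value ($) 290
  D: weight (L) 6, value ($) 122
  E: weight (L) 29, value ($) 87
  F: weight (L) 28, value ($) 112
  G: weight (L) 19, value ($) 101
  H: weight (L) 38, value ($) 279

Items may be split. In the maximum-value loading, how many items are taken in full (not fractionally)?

Greedy by value/weight ratio, highest first.
Ratios (sorted): A 46.00, B 30.80, C 22.31, D 20.33, H 7.34, G 5.32, F 4.00, E 3.00
take A (4 @ 184); take B (5 @ 154); take C (13 @ 290); take D (6 @ 122); take H (38 @ 279); take G (19 @ 101); take 21/28 of F → 84.00. Capacity used 106/106.
6 item(s) taken whole; one partial (take 21/28 of F).

6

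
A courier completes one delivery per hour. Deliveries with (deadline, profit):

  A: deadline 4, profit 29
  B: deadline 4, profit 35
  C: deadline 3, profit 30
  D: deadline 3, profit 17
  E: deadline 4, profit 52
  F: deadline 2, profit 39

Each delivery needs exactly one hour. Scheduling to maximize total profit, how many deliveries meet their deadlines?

4

Take jobs in profit order; each goes to the latest open slot no later than its deadline.
Profit order: E=52 F=39 B=35 C=30 A=29 D=17
Assign: E→slot 4, F→slot 2, B→slot 3, C→slot 1, A skipped, D skipped.
Slots: [1:C] [2:F] [3:B] [4:E]
4 of 6 scheduled.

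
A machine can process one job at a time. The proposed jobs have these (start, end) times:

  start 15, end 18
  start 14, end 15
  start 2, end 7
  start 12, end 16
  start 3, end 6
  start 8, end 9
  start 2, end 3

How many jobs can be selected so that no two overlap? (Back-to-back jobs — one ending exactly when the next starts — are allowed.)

Order by finish time; keep every interval that doesn't clash with the previous kept one.
By end time: (2,3), (3,6), (2,7), (8,9), (14,15), (12,16), (15,18).
Pick (2,3); next start ≥ 3 → (3,6); next start ≥ 6 → (8,9); next start ≥ 9 → (14,15); next start ≥ 15 → (15,18).
Selected 5 jobs.

5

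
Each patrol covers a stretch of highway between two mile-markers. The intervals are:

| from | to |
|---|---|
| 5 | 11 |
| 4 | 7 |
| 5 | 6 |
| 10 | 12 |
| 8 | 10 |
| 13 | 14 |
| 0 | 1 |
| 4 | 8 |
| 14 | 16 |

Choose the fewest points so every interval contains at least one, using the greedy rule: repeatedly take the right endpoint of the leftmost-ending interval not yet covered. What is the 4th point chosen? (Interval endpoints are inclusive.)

14

Sort by right endpoint; whenever an interval is uncovered, place a point at its right end.
By right end: [0,1]  [5,6]  [4,7]  [4,8]  [8,10]  [5,11]  [10,12]  [13,14]  [14,16]
[0,1] uncovered → point at 1; [5,6] uncovered → point at 6; [8,10] uncovered → point at 10; [13,14] uncovered → point at 14.
Points: 1, 6, 10, 14 (4 total).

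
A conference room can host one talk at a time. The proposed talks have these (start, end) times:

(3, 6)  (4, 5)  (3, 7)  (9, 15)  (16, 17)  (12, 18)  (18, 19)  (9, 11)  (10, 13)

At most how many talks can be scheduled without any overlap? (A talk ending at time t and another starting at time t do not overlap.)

Greedy by earliest finish: after sorting by end time, pick each interval compatible with the last pick.
By end time: (4,5), (3,6), (3,7), (9,11), (10,13), (9,15), (16,17), (12,18), (18,19).
Pick (4,5); next start ≥ 5 → (9,11); next start ≥ 11 → (16,17); next start ≥ 17 → (18,19).
Selected 4 talks.

4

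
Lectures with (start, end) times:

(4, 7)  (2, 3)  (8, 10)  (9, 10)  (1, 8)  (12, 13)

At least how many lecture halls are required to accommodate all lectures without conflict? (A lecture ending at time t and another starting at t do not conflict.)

2

starts: [1, 2, 4, 8, 9, 12]
ends:   [3, 7, 8, 10, 10, 13]
s1→1 s2→2  — peak 2.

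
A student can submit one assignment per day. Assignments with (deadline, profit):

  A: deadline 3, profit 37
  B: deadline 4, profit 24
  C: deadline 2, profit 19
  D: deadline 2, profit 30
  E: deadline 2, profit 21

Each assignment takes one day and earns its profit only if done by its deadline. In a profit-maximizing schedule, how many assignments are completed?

4

Profit order: A=37 D=30 B=24 E=21 C=19
Assign: A→slot 3, D→slot 2, B→slot 4, E→slot 1, C skipped.
Slots: [1:E] [2:D] [3:A] [4:B]
4 of 5 scheduled.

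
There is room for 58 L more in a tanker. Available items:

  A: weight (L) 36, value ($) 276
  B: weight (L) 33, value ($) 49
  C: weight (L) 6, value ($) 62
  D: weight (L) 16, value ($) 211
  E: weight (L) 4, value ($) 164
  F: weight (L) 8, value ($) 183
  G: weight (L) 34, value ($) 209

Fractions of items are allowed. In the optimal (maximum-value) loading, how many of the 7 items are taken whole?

Sort by value per unit weight and fill in that order.
Ratios (sorted): E 41.00, F 22.88, D 13.19, C 10.33, A 7.67, G 6.15, B 1.48
take E (4 @ 164); take F (8 @ 183); take D (16 @ 211); take C (6 @ 62); take 24/36 of A → 184.00. Capacity used 58/58.
4 item(s) taken whole; one partial (take 24/36 of A).

4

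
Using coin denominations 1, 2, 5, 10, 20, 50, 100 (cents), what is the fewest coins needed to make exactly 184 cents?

6

184 = 1×100 + 1×50 + 1×20 + 1×10 + 2×2
Total coins = 1 + 1 + 1 + 1 + 2 = 6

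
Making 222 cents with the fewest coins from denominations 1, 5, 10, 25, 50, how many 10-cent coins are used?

222 − 4×50→22 − 2×10→2 − 2×1→0
Count of 10: 2

2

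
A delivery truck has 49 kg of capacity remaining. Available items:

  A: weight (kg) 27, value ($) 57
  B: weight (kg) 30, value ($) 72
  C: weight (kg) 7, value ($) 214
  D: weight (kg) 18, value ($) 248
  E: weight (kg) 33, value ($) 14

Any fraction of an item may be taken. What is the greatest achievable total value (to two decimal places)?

Sort by value per unit weight and fill in that order.
Order: C (214/7=30.57) > D (248/18=13.78) > B (72/30=2.40) > A (57/27=2.11) > E (14/33=0.42)
Fill: take C (7 @ 214) → take D (18 @ 248) → take 24/30 of B → 57.60; 49/49 used.
Total value = 519.60

519.60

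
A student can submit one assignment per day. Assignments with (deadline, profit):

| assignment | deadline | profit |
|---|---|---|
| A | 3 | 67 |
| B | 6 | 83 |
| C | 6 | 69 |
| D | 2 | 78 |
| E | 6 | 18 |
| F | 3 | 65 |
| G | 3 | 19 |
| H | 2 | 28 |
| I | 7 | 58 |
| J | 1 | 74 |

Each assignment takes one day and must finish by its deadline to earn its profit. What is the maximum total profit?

Profit order: B=83 D=78 J=74 C=69 A=67 F=65 I=58 H=28 G=19 E=18
Assign: B→slot 6, D→slot 2, J→slot 1, C→slot 5, A→slot 3, F skipped, I→slot 7, H skipped, G skipped, E→slot 4.
Slots: [1:J] [2:D] [3:A] [4:E] [5:C] [6:B] [7:I]
Profit = 74 + 78 + 67 + 18 + 69 + 83 + 58 = 447

447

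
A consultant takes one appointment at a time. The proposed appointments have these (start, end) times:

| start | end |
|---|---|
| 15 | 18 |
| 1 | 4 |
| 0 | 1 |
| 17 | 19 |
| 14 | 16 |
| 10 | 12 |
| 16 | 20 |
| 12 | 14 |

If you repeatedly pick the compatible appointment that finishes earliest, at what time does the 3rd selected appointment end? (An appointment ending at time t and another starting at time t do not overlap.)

Greedy by earliest finish: after sorting by end time, pick each interval compatible with the last pick.
Sorted by end: (0,1)  (1,4)  (10,12)  (12,14)  (14,16)  (15,18)  (17,19)  (16,20)
take (0,1); take (1,4); take (10,12); take (12,14); take (14,16); take (17,19).
Selected: (0,1) (1,4) (10,12) (12,14) (14,16) (17,19)

12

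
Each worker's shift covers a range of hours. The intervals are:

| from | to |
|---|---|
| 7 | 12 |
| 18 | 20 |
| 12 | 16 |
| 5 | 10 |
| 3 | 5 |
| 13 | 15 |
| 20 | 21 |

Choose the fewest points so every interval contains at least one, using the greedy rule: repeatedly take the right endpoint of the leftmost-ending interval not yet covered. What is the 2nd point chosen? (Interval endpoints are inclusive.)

12

Process intervals by earliest right end; each time one isn't hit yet, stab at its right endpoint.
By right end: [3,5]  [5,10]  [7,12]  [13,15]  [12,16]  [18,20]  [20,21]
[3,5] uncovered → point at 5; [7,12] uncovered → point at 12; [13,15] uncovered → point at 15; [18,20] uncovered → point at 20.
Points: 5, 12, 15, 20 (4 total).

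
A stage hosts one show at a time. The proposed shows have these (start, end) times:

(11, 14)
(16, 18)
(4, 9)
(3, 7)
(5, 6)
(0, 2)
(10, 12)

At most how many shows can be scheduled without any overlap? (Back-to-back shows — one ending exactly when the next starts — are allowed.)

4

Greedy by earliest finish: after sorting by end time, pick each interval compatible with the last pick.
Sorted by end: (0,2)  (5,6)  (3,7)  (4,9)  (10,12)  (11,14)  (16,18)
take (0,2); take (5,6); take (10,12); skip (11,14); take (16,18).
Selected 4 shows.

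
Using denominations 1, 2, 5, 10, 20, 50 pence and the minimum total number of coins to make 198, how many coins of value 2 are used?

1

Greedy: take as many of the largest coin as possible, then repeat with the remainder.
198 = 3×50 + 2×20 + 1×5 + 1×2 + 1×1
Count of 2: 1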